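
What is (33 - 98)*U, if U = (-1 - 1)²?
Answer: -260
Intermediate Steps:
U = 4 (U = (-2)² = 4)
(33 - 98)*U = (33 - 98)*4 = -65*4 = -260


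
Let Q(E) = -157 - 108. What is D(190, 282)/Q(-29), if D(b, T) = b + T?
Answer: -472/265 ≈ -1.7811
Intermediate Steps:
Q(E) = -265
D(b, T) = T + b
D(190, 282)/Q(-29) = (282 + 190)/(-265) = 472*(-1/265) = -472/265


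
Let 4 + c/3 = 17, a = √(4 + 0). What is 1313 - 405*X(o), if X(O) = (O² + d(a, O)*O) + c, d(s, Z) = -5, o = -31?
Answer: -466462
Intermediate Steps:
a = 2 (a = √4 = 2)
c = 39 (c = -12 + 3*17 = -12 + 51 = 39)
X(O) = 39 + O² - 5*O (X(O) = (O² - 5*O) + 39 = 39 + O² - 5*O)
1313 - 405*X(o) = 1313 - 405*(39 + (-31)² - 5*(-31)) = 1313 - 405*(39 + 961 + 155) = 1313 - 405*1155 = 1313 - 467775 = -466462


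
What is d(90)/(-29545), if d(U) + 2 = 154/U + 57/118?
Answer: -1031/156883950 ≈ -6.5717e-6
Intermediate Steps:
d(U) = -179/118 + 154/U (d(U) = -2 + (154/U + 57/118) = -2 + (57/118 + 154/U) = -179/118 + 154/U)
d(90)/(-29545) = (-179/118 + 154/90)/(-29545) = (-179/118 + 154*(1/90))*(-1/29545) = (-179/118 + 77/45)*(-1/29545) = (1031/5310)*(-1/29545) = -1031/156883950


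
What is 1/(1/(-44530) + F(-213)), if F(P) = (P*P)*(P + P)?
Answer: -44530/860639948821 ≈ -5.1741e-8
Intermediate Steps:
F(P) = 2*P³ (F(P) = P²*(2*P) = 2*P³)
1/(1/(-44530) + F(-213)) = 1/(1/(-44530) + 2*(-213)³) = 1/(-1/44530 + 2*(-9663597)) = 1/(-1/44530 - 19327194) = 1/(-860639948821/44530) = -44530/860639948821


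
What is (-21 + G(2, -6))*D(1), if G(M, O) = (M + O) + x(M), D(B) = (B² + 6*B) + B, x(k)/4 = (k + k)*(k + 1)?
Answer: 184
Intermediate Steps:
x(k) = 8*k*(1 + k) (x(k) = 4*((k + k)*(k + 1)) = 4*((2*k)*(1 + k)) = 4*(2*k*(1 + k)) = 8*k*(1 + k))
D(B) = B² + 7*B
G(M, O) = M + O + 8*M*(1 + M) (G(M, O) = (M + O) + 8*M*(1 + M) = M + O + 8*M*(1 + M))
(-21 + G(2, -6))*D(1) = (-21 + (2 - 6 + 8*2*(1 + 2)))*(1*(7 + 1)) = (-21 + (2 - 6 + 8*2*3))*(1*8) = (-21 + (2 - 6 + 48))*8 = (-21 + 44)*8 = 23*8 = 184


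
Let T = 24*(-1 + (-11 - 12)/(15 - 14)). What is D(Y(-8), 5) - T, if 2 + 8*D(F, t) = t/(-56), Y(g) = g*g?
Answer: 257931/448 ≈ 575.74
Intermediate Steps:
Y(g) = g²
D(F, t) = -¼ - t/448 (D(F, t) = -¼ + (t/(-56))/8 = -¼ + (t*(-1/56))/8 = -¼ + (-t/56)/8 = -¼ - t/448)
T = -576 (T = 24*(-1 - 23/1) = 24*(-1 - 23*1) = 24*(-1 - 23) = 24*(-24) = -576)
D(Y(-8), 5) - T = (-¼ - 1/448*5) - 1*(-576) = (-¼ - 5/448) + 576 = -117/448 + 576 = 257931/448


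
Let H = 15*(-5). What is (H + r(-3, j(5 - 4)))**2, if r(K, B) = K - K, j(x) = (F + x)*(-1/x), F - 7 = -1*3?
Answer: 5625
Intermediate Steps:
H = -75
F = 4 (F = 7 - 1*3 = 7 - 3 = 4)
j(x) = -(4 + x)/x (j(x) = (4 + x)*(-1/x) = -(4 + x)/x)
r(K, B) = 0
(H + r(-3, j(5 - 4)))**2 = (-75 + 0)**2 = (-75)**2 = 5625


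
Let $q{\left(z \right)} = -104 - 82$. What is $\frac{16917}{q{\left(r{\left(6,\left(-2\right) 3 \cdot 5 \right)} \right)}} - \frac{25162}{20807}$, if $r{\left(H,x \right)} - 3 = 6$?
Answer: $- \frac{118890717}{1290034} \approx -92.161$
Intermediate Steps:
$r{\left(H,x \right)} = 9$ ($r{\left(H,x \right)} = 3 + 6 = 9$)
$q{\left(z \right)} = -186$
$\frac{16917}{q{\left(r{\left(6,\left(-2\right) 3 \cdot 5 \right)} \right)}} - \frac{25162}{20807} = \frac{16917}{-186} - \frac{25162}{20807} = 16917 \left(- \frac{1}{186}\right) - \frac{25162}{20807} = - \frac{5639}{62} - \frac{25162}{20807} = - \frac{118890717}{1290034}$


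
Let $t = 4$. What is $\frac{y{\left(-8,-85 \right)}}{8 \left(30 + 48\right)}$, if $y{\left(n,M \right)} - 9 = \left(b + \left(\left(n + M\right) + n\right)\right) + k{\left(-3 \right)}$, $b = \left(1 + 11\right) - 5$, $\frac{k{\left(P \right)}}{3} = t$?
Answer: $- \frac{73}{624} \approx -0.11699$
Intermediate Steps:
$k{\left(P \right)} = 12$ ($k{\left(P \right)} = 3 \cdot 4 = 12$)
$b = 7$ ($b = 12 - 5 = 7$)
$y{\left(n,M \right)} = 28 + M + 2 n$ ($y{\left(n,M \right)} = 9 + \left(\left(7 + \left(\left(n + M\right) + n\right)\right) + 12\right) = 9 + \left(\left(7 + \left(\left(M + n\right) + n\right)\right) + 12\right) = 9 + \left(\left(7 + \left(M + 2 n\right)\right) + 12\right) = 9 + \left(\left(7 + M + 2 n\right) + 12\right) = 9 + \left(19 + M + 2 n\right) = 28 + M + 2 n$)
$\frac{y{\left(-8,-85 \right)}}{8 \left(30 + 48\right)} = \frac{28 - 85 + 2 \left(-8\right)}{8 \left(30 + 48\right)} = \frac{28 - 85 - 16}{8 \cdot 78} = - \frac{73}{624}$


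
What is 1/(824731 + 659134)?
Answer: 1/1483865 ≈ 6.7392e-7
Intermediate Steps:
1/(824731 + 659134) = 1/1483865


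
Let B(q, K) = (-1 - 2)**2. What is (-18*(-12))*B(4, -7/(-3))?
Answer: 1944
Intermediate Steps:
B(q, K) = 9 (B(q, K) = (-3)**2 = 9)
(-18*(-12))*B(4, -7/(-3)) = -18*(-12)*9 = 216*9 = 1944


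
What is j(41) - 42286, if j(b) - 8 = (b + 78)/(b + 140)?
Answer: -7652199/181 ≈ -42277.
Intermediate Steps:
j(b) = 8 + (78 + b)/(140 + b) (j(b) = 8 + (b + 78)/(b + 140) = 8 + (78 + b)/(140 + b))
j(41) - 42286 = (1198 + 9*41)/(140 + 41) - 42286 = (1198 + 369)/181 - 42286 = (1/181)*1567 - 42286 = 1567/181 - 42286 = -7652199/181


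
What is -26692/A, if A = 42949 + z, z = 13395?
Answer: -6673/14086 ≈ -0.47373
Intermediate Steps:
A = 56344 (A = 42949 + 13395 = 56344)
-26692/A = -26692/56344 = -26692*1/56344 = -6673/14086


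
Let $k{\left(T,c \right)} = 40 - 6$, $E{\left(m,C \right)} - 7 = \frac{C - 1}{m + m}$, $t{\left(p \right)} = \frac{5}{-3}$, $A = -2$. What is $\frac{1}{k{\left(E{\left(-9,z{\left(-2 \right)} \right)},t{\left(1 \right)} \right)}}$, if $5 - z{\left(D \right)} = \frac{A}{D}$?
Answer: $\frac{1}{34} \approx 0.029412$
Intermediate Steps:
$z{\left(D \right)} = 5 + \frac{2}{D}$ ($z{\left(D \right)} = 5 - - \frac{2}{D} = 5 + \frac{2}{D}$)
$t{\left(p \right)} = - \frac{5}{3}$ ($t{\left(p \right)} = 5 \left(- \frac{1}{3}\right) = - \frac{5}{3}$)
$E{\left(m,C \right)} = 7 + \frac{-1 + C}{2 m}$ ($E{\left(m,C \right)} = 7 + \frac{C - 1}{m + m} = 7 + \frac{-1 + C}{2 m}$)
$k{\left(T,c \right)} = 34$ ($k{\left(T,c \right)} = 40 - 6 = 34$)
$\frac{1}{k{\left(E{\left(-9,z{\left(-2 \right)} \right)},t{\left(1 \right)} \right)}} = \frac{1}{34}$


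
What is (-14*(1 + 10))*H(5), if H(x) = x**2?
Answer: -3850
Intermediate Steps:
(-14*(1 + 10))*H(5) = -14*(1 + 10)*5**2 = -14*11*25 = -154*25 = -3850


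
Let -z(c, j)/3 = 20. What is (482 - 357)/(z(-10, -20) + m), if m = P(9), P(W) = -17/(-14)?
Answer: -1750/823 ≈ -2.1264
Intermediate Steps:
z(c, j) = -60 (z(c, j) = -3*20 = -60)
P(W) = 17/14 (P(W) = -17*(-1/14) = 17/14)
m = 17/14 ≈ 1.2143
(482 - 357)/(z(-10, -20) + m) = (482 - 357)/(-60 + 17/14) = 125/(-823/14) = 125*(-14/823) = -1750/823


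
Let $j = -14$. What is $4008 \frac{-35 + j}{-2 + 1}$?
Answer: $196392$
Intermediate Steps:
$4008 \frac{-35 + j}{-2 + 1} = 4008 \frac{-35 - 14}{-2 + 1} = 4008 \left(- \frac{49}{-1}\right) = 4008 \left(\left(-49\right) \left(-1\right)\right) = 4008 \cdot 49 = 196392$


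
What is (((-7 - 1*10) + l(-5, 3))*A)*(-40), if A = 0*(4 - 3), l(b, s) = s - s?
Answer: 0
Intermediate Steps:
l(b, s) = 0
A = 0 (A = 0*1 = 0)
(((-7 - 1*10) + l(-5, 3))*A)*(-40) = (((-7 - 1*10) + 0)*0)*(-40) = (((-7 - 10) + 0)*0)*(-40) = ((-17 + 0)*0)*(-40) = -17*0*(-40) = 0*(-40) = 0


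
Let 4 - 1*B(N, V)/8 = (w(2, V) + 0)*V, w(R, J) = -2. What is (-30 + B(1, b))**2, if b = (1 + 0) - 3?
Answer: 900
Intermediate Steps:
b = -2 (b = 1 - 3 = -2)
B(N, V) = 32 + 16*V (B(N, V) = 32 - 8*(-2 + 0)*V = 32 - (-16)*V = 32 + 16*V)
(-30 + B(1, b))**2 = (-30 + (32 + 16*(-2)))**2 = (-30 + (32 - 32))**2 = (-30 + 0)**2 = (-30)**2 = 900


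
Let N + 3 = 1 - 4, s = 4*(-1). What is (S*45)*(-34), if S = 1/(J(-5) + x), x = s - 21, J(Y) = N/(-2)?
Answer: 765/11 ≈ 69.545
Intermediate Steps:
s = -4
N = -6 (N = -3 + (1 - 4) = -3 - 3 = -6)
J(Y) = 3 (J(Y) = -6/(-2) = -6*(-1/2) = 3)
x = -25 (x = -4 - 21 = -25)
S = -1/22 (S = 1/(3 - 25) = 1/(-22) = -1/22 ≈ -0.045455)
(S*45)*(-34) = -1/22*45*(-34) = -45/22*(-34) = 765/11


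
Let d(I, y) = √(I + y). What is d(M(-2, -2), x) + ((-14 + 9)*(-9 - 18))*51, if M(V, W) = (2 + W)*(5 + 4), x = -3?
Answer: 6885 + I*√3 ≈ 6885.0 + 1.732*I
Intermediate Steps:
M(V, W) = 18 + 9*W (M(V, W) = (2 + W)*9 = 18 + 9*W)
d(M(-2, -2), x) + ((-14 + 9)*(-9 - 18))*51 = √((18 + 9*(-2)) - 3) + ((-14 + 9)*(-9 - 18))*51 = √((18 - 18) - 3) - 5*(-27)*51 = √(0 - 3) + 135*51 = √(-3) + 6885 = I*√3 + 6885 = 6885 + I*√3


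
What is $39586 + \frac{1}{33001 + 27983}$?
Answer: $\frac{2414112625}{60984} \approx 39586.0$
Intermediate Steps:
$39586 + \frac{1}{33001 + 27983} = 39586 + \frac{1}{60984} = \frac{2414112625}{60984}$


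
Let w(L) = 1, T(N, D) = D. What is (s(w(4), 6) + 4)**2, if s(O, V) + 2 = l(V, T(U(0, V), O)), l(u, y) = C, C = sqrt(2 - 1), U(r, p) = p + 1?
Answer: 9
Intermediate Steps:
U(r, p) = 1 + p
C = 1 (C = sqrt(1) = 1)
l(u, y) = 1
s(O, V) = -1 (s(O, V) = -2 + 1 = -1)
(s(w(4), 6) + 4)**2 = (-1 + 4)**2 = 3**2 = 9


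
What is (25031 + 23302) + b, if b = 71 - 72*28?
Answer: 46388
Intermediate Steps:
b = -1945 (b = 71 - 2016 = -1945)
(25031 + 23302) + b = (25031 + 23302) - 1945 = 48333 - 1945 = 46388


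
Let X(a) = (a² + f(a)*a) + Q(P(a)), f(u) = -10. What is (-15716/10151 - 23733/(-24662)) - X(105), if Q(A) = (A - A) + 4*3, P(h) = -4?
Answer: -2500331822803/250343962 ≈ -9987.6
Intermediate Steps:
Q(A) = 12 (Q(A) = 0 + 12 = 12)
X(a) = 12 + a² - 10*a (X(a) = (a² - 10*a) + 12 = 12 + a² - 10*a)
(-15716/10151 - 23733/(-24662)) - X(105) = (-15716/10151 - 23733/(-24662)) - (12 + 105² - 10*105) = (-15716*1/10151 - 23733*(-1/24662)) - (12 + 11025 - 1050) = (-15716/10151 + 23733/24662) - 1*9987 = -146674309/250343962 - 9987 = -2500331822803/250343962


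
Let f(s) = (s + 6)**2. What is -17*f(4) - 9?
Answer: -1709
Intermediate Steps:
f(s) = (6 + s)**2
-17*f(4) - 9 = -17*(6 + 4)**2 - 9 = -17*10**2 - 9 = -17*100 - 9 = -1700 - 9 = -1709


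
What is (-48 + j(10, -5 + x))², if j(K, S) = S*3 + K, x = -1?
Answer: 3136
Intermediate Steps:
j(K, S) = K + 3*S (j(K, S) = 3*S + K = K + 3*S)
(-48 + j(10, -5 + x))² = (-48 + (10 + 3*(-5 - 1)))² = (-48 + (10 + 3*(-6)))² = (-48 + (10 - 18))² = (-48 - 8)² = (-56)² = 3136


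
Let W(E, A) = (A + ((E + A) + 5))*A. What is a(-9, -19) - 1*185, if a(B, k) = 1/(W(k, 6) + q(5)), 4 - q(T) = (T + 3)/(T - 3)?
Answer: -2221/12 ≈ -185.08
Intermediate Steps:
q(T) = 4 - (3 + T)/(-3 + T) (q(T) = 4 - (T + 3)/(T - 3) = 4 - (3 + T)/(-3 + T))
W(E, A) = A*(5 + E + 2*A) (W(E, A) = (A + ((A + E) + 5))*A = (A + (5 + A + E))*A = (5 + E + 2*A)*A = A*(5 + E + 2*A))
a(B, k) = 1/(102 + 6*k) (a(B, k) = 1/(6*(5 + k + 2*6) + 3*(-5 + 5)/(-3 + 5)) = 1/(6*(5 + k + 12) + 3*0/2) = 1/(6*(17 + k) + 3*(1/2)*0) = 1/((102 + 6*k) + 0) = 1/(102 + 6*k))
a(-9, -19) - 1*185 = 1/(6*(17 - 19)) - 1*185 = (1/6)/(-2) - 185 = (1/6)*(-1/2) - 185 = -1/12 - 185 = -2221/12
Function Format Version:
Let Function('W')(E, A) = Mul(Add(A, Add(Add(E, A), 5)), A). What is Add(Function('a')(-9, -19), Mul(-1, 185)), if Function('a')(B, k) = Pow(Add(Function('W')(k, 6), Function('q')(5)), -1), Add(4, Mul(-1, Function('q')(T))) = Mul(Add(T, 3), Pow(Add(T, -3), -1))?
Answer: Rational(-2221, 12) ≈ -185.08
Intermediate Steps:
Function('q')(T) = Add(4, Mul(-1, Pow(Add(-3, T), -1), Add(3, T))) (Function('q')(T) = Add(4, Mul(-1, Mul(Add(T, 3), Pow(Add(T, -3), -1)))) = Add(4, Mul(-1, Mul(Add(3, T), Pow(Add(-3, T), -1)))) = Add(4, Mul(-1, Mul(Pow(Add(-3, T), -1), Add(3, T)))) = Add(4, Mul(-1, Pow(Add(-3, T), -1), Add(3, T))))
Function('W')(E, A) = Mul(A, Add(5, E, Mul(2, A))) (Function('W')(E, A) = Mul(Add(A, Add(Add(A, E), 5)), A) = Mul(Add(A, Add(5, A, E)), A) = Mul(Add(5, E, Mul(2, A)), A) = Mul(A, Add(5, E, Mul(2, A))))
Function('a')(B, k) = Pow(Add(102, Mul(6, k)), -1) (Function('a')(B, k) = Pow(Add(Mul(6, Add(5, k, Mul(2, 6))), Mul(3, Pow(Add(-3, 5), -1), Add(-5, 5))), -1) = Pow(Add(Mul(6, Add(5, k, 12)), Mul(3, Pow(2, -1), 0)), -1) = Pow(Add(Mul(6, Add(17, k)), Mul(3, Rational(1, 2), 0)), -1) = Pow(Add(Add(102, Mul(6, k)), 0), -1) = Pow(Add(102, Mul(6, k)), -1))
Add(Function('a')(-9, -19), Mul(-1, 185)) = Add(Mul(Rational(1, 6), Pow(Add(17, -19), -1)), Mul(-1, 185)) = Add(Mul(Rational(1, 6), Pow(-2, -1)), -185) = Add(Mul(Rational(1, 6), Rational(-1, 2)), -185) = Add(Rational(-1, 12), -185) = Rational(-2221, 12)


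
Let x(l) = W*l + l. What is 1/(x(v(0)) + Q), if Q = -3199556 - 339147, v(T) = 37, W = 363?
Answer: -1/3525235 ≈ -2.8367e-7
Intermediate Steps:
x(l) = 364*l (x(l) = 363*l + l = 364*l)
Q = -3538703
1/(x(v(0)) + Q) = 1/(364*37 - 3538703) = 1/(13468 - 3538703) = 1/(-3525235) = -1/3525235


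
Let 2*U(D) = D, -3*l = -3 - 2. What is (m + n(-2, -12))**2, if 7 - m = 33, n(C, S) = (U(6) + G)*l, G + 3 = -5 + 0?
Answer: 10609/9 ≈ 1178.8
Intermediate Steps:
l = 5/3 (l = -(-3 - 2)/3 = -1/3*(-5) = 5/3 ≈ 1.6667)
U(D) = D/2
G = -8 (G = -3 + (-5 + 0) = -3 - 5 = -8)
n(C, S) = -25/3 (n(C, S) = ((1/2)*6 - 8)*(5/3) = (3 - 8)*(5/3) = -5*5/3 = -25/3)
m = -26 (m = 7 - 1*33 = 7 - 33 = -26)
(m + n(-2, -12))**2 = (-26 - 25/3)**2 = (-103/3)**2 = 10609/9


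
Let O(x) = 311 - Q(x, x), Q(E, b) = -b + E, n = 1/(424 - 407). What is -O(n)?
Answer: -311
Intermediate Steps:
n = 1/17 ≈ 0.058824
Q(E, b) = E - b
O(x) = 311 (O(x) = 311 - (x - x) = 311 - 1*0 = 311 + 0 = 311)
-O(n) = -1*311 = -311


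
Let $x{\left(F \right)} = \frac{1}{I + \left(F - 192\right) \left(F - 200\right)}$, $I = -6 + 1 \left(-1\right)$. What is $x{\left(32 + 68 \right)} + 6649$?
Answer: $\frac{61124258}{9193} \approx 6649.0$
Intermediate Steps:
$I = -7$ ($I = -6 - 1 = -7$)
$x{\left(F \right)} = \frac{1}{-7 + \left(-200 + F\right) \left(-192 + F\right)}$ ($x{\left(F \right)} = \frac{1}{-7 + \left(F - 192\right) \left(F - 200\right)} = \frac{1}{-7 + \left(-192 + F\right) \left(-200 + F\right)} = \frac{1}{-7 + \left(-200 + F\right) \left(-192 + F\right)}$)
$x{\left(32 + 68 \right)} + 6649 = \frac{1}{38393 + \left(32 + 68\right)^{2} - 392 \left(32 + 68\right)} + 6649 = \frac{1}{38393 + 100^{2} - 39200} + 6649 = \frac{1}{38393 + 10000 - 39200} + 6649 = \frac{1}{9193} + 6649 = \frac{61124258}{9193}$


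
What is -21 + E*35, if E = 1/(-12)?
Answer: -287/12 ≈ -23.917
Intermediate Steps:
E = -1/12 ≈ -0.083333
-21 + E*35 = -21 - 1/12*35 = -21 - 35/12 = -287/12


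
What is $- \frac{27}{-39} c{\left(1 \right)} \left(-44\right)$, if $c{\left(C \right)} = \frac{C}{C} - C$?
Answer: $0$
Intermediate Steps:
$c{\left(C \right)} = 1 - C$
$- \frac{27}{-39} c{\left(1 \right)} \left(-44\right) = - \frac{27}{-39} \left(1 - 1\right) \left(-44\right) = \left(-27\right) \left(- \frac{1}{39}\right) \left(1 - 1\right) \left(-44\right) = \frac{9}{13} \cdot 0 \left(-44\right) = 0 \left(-44\right) = 0$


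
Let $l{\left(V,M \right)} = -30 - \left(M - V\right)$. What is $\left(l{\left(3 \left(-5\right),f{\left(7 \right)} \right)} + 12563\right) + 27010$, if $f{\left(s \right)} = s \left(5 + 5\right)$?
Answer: $39458$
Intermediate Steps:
$f{\left(s \right)} = 10 s$ ($f{\left(s \right)} = s 10 = 10 s$)
$l{\left(V,M \right)} = -30 + V - M$ ($l{\left(V,M \right)} = -30 - \left(M - V\right) = -30 + V - M$)
$\left(l{\left(3 \left(-5\right),f{\left(7 \right)} \right)} + 12563\right) + 27010 = \left(\left(-30 + 3 \left(-5\right) - 10 \cdot 7\right) + 12563\right) + 27010 = \left(\left(-30 - 15 - 70\right) + 12563\right) + 27010 = \left(-115 + 12563\right) + 27010 = 12448 + 27010 = 39458$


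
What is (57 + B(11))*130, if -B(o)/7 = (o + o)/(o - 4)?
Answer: 4550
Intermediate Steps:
B(o) = -14*o/(-4 + o) (B(o) = -7*(o + o)/(o - 4) = -7*2*o/(-4 + o) = -14*o/(-4 + o))
(57 + B(11))*130 = (57 - 14*11/(-4 + 11))*130 = (57 - 14*11/7)*130 = (57 - 14*11*⅐)*130 = (57 - 22)*130 = 35*130 = 4550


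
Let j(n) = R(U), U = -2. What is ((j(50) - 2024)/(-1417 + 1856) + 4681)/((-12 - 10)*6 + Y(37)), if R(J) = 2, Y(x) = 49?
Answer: -2052937/36437 ≈ -56.342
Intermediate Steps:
j(n) = 2
((j(50) - 2024)/(-1417 + 1856) + 4681)/((-12 - 10)*6 + Y(37)) = ((2 - 2024)/(-1417 + 1856) + 4681)/((-12 - 10)*6 + 49) = (-2022/439 + 4681)/(-22*6 + 49) = (-2022*1/439 + 4681)/(-132 + 49) = (-2022/439 + 4681)/(-83) = (2052937/439)*(-1/83) = -2052937/36437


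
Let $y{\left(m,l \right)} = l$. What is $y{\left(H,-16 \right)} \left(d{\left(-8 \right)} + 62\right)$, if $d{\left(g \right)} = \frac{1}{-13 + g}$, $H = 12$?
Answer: $- \frac{20816}{21} \approx -991.24$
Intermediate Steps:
$y{\left(H,-16 \right)} \left(d{\left(-8 \right)} + 62\right) = - 16 \left(\frac{1}{-13 - 8} + 62\right) = - 16 \left(\frac{1}{-21} + 62\right) = - 16 \left(- \frac{1}{21} + 62\right) = \left(-16\right) \frac{1301}{21} = - \frac{20816}{21}$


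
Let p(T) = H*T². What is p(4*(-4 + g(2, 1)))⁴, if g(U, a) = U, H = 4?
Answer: 4294967296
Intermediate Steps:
p(T) = 4*T²
p(4*(-4 + g(2, 1)))⁴ = (4*(4*(-4 + 2))²)⁴ = (4*(4*(-2))²)⁴ = (4*(-8)²)⁴ = (4*64)⁴ = 256⁴ = 4294967296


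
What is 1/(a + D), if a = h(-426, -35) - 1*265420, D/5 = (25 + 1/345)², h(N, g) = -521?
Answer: -23805/6256317629 ≈ -3.8050e-6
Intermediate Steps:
D = 74407876/23805 (D = 5*(25 + 1/345)² = 5*(8626/345)² = 5*(74407876/119025) = 74407876/23805 ≈ 3125.7)
a = -265941 (a = -521 - 1*265420 = -521 - 265420 = -265941)
1/(a + D) = 1/(-265941 + 74407876/23805) = 1/(-6256317629/23805) = -23805/6256317629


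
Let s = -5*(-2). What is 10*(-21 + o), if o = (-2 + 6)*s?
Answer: 190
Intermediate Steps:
s = 10
o = 40 (o = (-2 + 6)*10 = 4*10 = 40)
10*(-21 + o) = 10*(-21 + 40) = 10*19 = 190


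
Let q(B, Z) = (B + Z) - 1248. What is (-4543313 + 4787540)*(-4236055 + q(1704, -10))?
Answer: -1034450079243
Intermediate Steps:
q(B, Z) = -1248 + B + Z
(-4543313 + 4787540)*(-4236055 + q(1704, -10)) = (-4543313 + 4787540)*(-4236055 + (-1248 + 1704 - 10)) = 244227*(-4236055 + 446) = 244227*(-4235609) = -1034450079243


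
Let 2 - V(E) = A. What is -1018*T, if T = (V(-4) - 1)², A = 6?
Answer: -25450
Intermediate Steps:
V(E) = -4 (V(E) = 2 - 1*6 = 2 - 6 = -4)
T = 25 (T = (-4 - 1)² = (-5)² = 25)
-1018*T = -1018*25 = -25450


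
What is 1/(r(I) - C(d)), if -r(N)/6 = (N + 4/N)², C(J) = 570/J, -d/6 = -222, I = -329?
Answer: -24029502/15607027676195 ≈ -1.5397e-6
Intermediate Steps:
d = 1332 (d = -6*(-222) = 1332)
r(N) = -6*(N + 4/N)²
1/(r(I) - C(d)) = 1/(-6*(4 + (-329)²)²/(-329)² - 570/1332) = 1/(-6*1/108241*(4 + 108241)² - 570/1332) = 1/(-6*1/108241*108245² - 1*95/222) = 1/(-6*1/108241*11716980025 - 95/222) = 1/(-70301880150/108241 - 95/222) = 1/(-15607027676195/24029502) = -24029502/15607027676195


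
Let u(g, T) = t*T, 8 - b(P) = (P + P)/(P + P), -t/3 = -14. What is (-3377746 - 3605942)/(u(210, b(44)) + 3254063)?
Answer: -6983688/3254357 ≈ -2.1460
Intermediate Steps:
t = 42 (t = -3*(-14) = 42)
b(P) = 7 (b(P) = 8 - (P + P)/(P + P) = 8 - 2*P/(2*P) = 8 - 2*P*1/(2*P) = 8 - 1*1 = 8 - 1 = 7)
u(g, T) = 42*T
(-3377746 - 3605942)/(u(210, b(44)) + 3254063) = (-3377746 - 3605942)/(42*7 + 3254063) = -6983688/(294 + 3254063) = -6983688/3254357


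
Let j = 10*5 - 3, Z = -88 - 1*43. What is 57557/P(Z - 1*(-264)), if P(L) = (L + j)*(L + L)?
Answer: 57557/47880 ≈ 1.2021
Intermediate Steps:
Z = -131 (Z = -88 - 43 = -131)
j = 47 (j = 50 - 3 = 47)
P(L) = 2*L*(47 + L) (P(L) = (L + 47)*(L + L) = (47 + L)*(2*L) = 2*L*(47 + L))
57557/P(Z - 1*(-264)) = 57557/((2*(-131 - 1*(-264))*(47 + (-131 - 1*(-264))))) = 57557/((2*(-131 + 264)*(47 + (-131 + 264)))) = 57557/((2*133*(47 + 133))) = 57557/((2*133*180)) = 57557/47880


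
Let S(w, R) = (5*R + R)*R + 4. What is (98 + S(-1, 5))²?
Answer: 63504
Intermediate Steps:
S(w, R) = 4 + 6*R² (S(w, R) = (6*R)*R + 4 = 6*R² + 4 = 4 + 6*R²)
(98 + S(-1, 5))² = (98 + (4 + 6*5²))² = (98 + (4 + 6*25))² = (98 + (4 + 150))² = (98 + 154)² = 252² = 63504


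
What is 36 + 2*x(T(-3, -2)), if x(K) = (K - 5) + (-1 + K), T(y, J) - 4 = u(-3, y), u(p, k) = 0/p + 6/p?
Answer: 32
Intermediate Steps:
u(p, k) = 6/p (u(p, k) = 0 + 6/p = 6/p)
T(y, J) = 2 (T(y, J) = 4 + 6/(-3) = 4 + 6*(-⅓) = 4 - 2 = 2)
x(K) = -6 + 2*K (x(K) = (-5 + K) + (-1 + K) = -6 + 2*K)
36 + 2*x(T(-3, -2)) = 36 + 2*(-6 + 2*2) = 36 + 2*(-6 + 4) = 36 + 2*(-2) = 36 - 4 = 32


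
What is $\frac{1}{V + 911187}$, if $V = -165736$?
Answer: $\frac{1}{745451} \approx 1.3415 \cdot 10^{-6}$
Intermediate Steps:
$\frac{1}{V + 911187} = \frac{1}{-165736 + 911187} = \frac{1}{745451}$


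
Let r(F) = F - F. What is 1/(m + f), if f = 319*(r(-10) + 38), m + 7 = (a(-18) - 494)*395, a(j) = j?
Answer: -1/190125 ≈ -5.2597e-6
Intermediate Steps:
r(F) = 0
m = -202247 (m = -7 + (-18 - 494)*395 = -7 - 512*395 = -7 - 202240 = -202247)
f = 12122 (f = 319*(0 + 38) = 319*38 = 12122)
1/(m + f) = 1/(-202247 + 12122) = 1/(-190125) = -1/190125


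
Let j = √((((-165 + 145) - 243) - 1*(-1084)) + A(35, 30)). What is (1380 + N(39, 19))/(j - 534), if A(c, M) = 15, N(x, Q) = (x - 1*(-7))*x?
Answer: -423729/71080 - 1587*√209/71080 ≈ -6.2841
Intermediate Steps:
N(x, Q) = x*(7 + x) (N(x, Q) = (x + 7)*x = (7 + x)*x = x*(7 + x))
j = 2*√209 (j = √((((-165 + 145) - 243) - 1*(-1084)) + 15) = √(((-20 - 243) + 1084) + 15) = √((-263 + 1084) + 15) = √(821 + 15) = √836 = 2*√209 ≈ 28.914)
(1380 + N(39, 19))/(j - 534) = (1380 + 39*(7 + 39))/(2*√209 - 534) = (1380 + 39*46)/(-534 + 2*√209) = (1380 + 1794)/(-534 + 2*√209) = 3174/(-534 + 2*√209)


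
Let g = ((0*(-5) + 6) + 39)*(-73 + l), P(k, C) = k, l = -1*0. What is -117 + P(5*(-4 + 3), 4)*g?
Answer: 16308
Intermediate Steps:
l = 0
g = -3285 (g = ((0*(-5) + 6) + 39)*(-73 + 0) = ((0 + 6) + 39)*(-73) = (6 + 39)*(-73) = 45*(-73) = -3285)
-117 + P(5*(-4 + 3), 4)*g = -117 + (5*(-4 + 3))*(-3285) = -117 + (5*(-1))*(-3285) = -117 - 5*(-3285) = -117 + 16425 = 16308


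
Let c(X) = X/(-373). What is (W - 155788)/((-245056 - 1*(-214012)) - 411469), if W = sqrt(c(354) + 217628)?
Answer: 155788/442513 - sqrt(30278233970)/165057349 ≈ 0.35100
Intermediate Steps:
c(X) = -X/373 (c(X) = X*(-1/373) = -X/373)
W = sqrt(30278233970)/373 (W = sqrt(-1/373*354 + 217628) = sqrt(-354/373 + 217628) = sqrt(81174890/373) = sqrt(30278233970)/373 ≈ 466.51)
(W - 155788)/((-245056 - 1*(-214012)) - 411469) = (sqrt(30278233970)/373 - 155788)/((-245056 - 1*(-214012)) - 411469) = (-155788 + sqrt(30278233970)/373)/((-245056 + 214012) - 411469) = (-155788 + sqrt(30278233970)/373)/(-31044 - 411469) = (-155788 + sqrt(30278233970)/373)/(-442513) = (-155788 + sqrt(30278233970)/373)*(-1/442513) = 155788/442513 - sqrt(30278233970)/165057349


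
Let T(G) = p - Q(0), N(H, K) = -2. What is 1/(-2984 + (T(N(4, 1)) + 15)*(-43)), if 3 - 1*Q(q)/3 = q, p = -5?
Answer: -1/3027 ≈ -0.00033036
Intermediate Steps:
Q(q) = 9 - 3*q
T(G) = -14 (T(G) = -5 - (9 - 3*0) = -5 - (9 + 0) = -5 - 1*9 = -5 - 9 = -14)
1/(-2984 + (T(N(4, 1)) + 15)*(-43)) = 1/(-2984 + (-14 + 15)*(-43)) = 1/(-2984 + 1*(-43)) = 1/(-2984 - 43) = 1/(-3027) = -1/3027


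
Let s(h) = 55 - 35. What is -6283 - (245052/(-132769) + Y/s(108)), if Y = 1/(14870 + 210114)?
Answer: -3752474726008769/597418013920 ≈ -6281.2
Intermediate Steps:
s(h) = 20
Y = 1/224984 ≈ 4.4448e-6
-6283 - (245052/(-132769) + Y/s(108)) = -6283 - (245052/(-132769) + (1/224984)/20) = -6283 - (245052*(-1/132769) + (1/224984)*(1/20)) = -6283 - (-245052/132769 + 1/4499680) = -6283 - 1*(-1102655450591/597418013920) = -6283 + 1102655450591/597418013920 = -3752474726008769/597418013920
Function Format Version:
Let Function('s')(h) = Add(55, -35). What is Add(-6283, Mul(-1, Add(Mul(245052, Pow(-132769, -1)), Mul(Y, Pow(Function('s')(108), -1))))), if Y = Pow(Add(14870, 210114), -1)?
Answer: Rational(-3752474726008769, 597418013920) ≈ -6281.2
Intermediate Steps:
Function('s')(h) = 20
Y = Rational(1, 224984) (Y = Pow(224984, -1) = Rational(1, 224984) ≈ 4.4448e-6)
Add(-6283, Mul(-1, Add(Mul(245052, Pow(-132769, -1)), Mul(Y, Pow(Function('s')(108), -1))))) = Add(-6283, Mul(-1, Add(Mul(245052, Pow(-132769, -1)), Mul(Rational(1, 224984), Pow(20, -1))))) = Add(-6283, Mul(-1, Add(Mul(245052, Rational(-1, 132769)), Mul(Rational(1, 224984), Rational(1, 20))))) = Add(-6283, Mul(-1, Add(Rational(-245052, 132769), Rational(1, 4499680)))) = Add(-6283, Mul(-1, Rational(-1102655450591, 597418013920))) = Add(-6283, Rational(1102655450591, 597418013920)) = Rational(-3752474726008769, 597418013920)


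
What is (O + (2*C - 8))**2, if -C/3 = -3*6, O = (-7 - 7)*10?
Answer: 1600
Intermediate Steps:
O = -140 (O = -14*10 = -140)
C = 54 (C = -(-9)*6 = -3*(-18) = 54)
(O + (2*C - 8))**2 = (-140 + (2*54 - 8))**2 = (-140 + (108 - 8))**2 = (-140 + 100)**2 = (-40)**2 = 1600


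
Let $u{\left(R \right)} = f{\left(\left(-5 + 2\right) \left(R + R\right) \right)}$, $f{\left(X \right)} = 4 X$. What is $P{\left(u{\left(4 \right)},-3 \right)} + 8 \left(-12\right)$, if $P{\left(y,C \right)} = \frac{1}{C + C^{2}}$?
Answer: $- \frac{575}{6} \approx -95.833$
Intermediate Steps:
$u{\left(R \right)} = - 24 R$ ($u{\left(R \right)} = 4 \left(-5 + 2\right) \left(R + R\right) = 4 \left(- 3 \cdot 2 R\right) = 4 \left(- 6 R\right) = - 24 R$)
$P{\left(u{\left(4 \right)},-3 \right)} + 8 \left(-12\right) = \frac{1}{\left(-3\right) \left(1 - 3\right)} + 8 \left(-12\right) = - \frac{1}{3 \left(-2\right)} - 96 = \left(- \frac{1}{3}\right) \left(- \frac{1}{2}\right) - 96 = \frac{1}{6} - 96 = - \frac{575}{6}$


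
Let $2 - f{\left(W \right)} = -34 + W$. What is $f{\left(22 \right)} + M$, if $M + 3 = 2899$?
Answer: $2910$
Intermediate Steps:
$M = 2896$ ($M = -3 + 2899 = 2896$)
$f{\left(W \right)} = 36 - W$ ($f{\left(W \right)} = 2 - \left(-34 + W\right) = 36 - W$)
$f{\left(22 \right)} + M = \left(36 - 22\right) + 2896 = 14 + 2896 = 2910$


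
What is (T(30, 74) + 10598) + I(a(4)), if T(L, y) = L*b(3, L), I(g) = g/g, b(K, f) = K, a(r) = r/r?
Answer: 10689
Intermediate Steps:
a(r) = 1
I(g) = 1
T(L, y) = 3*L (T(L, y) = L*3 = 3*L)
(T(30, 74) + 10598) + I(a(4)) = (3*30 + 10598) + 1 = (90 + 10598) + 1 = 10688 + 1 = 10689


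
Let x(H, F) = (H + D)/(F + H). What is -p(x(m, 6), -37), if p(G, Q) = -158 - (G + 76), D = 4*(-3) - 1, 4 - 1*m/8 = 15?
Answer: 19289/82 ≈ 235.23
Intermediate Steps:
m = -88 (m = 32 - 8*15 = 32 - 120 = -88)
D = -13 (D = -12 - 1 = -13)
x(H, F) = (-13 + H)/(F + H) (x(H, F) = (H - 13)/(F + H) = (-13 + H)/(F + H))
p(G, Q) = -234 - G (p(G, Q) = -158 - (76 + G) = -158 + (-76 - G) = -234 - G)
-p(x(m, 6), -37) = -(-234 - (-13 - 88)/(6 - 88)) = -(-234 - (-101)/(-82)) = -(-234 - (-1)*(-101)/82) = -(-234 - 1*101/82) = -(-234 - 101/82) = -1*(-19289/82) = 19289/82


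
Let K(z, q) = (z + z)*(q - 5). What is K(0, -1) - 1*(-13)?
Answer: 13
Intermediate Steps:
K(z, q) = 2*z*(-5 + q) (K(z, q) = (2*z)*(-5 + q) = 2*z*(-5 + q))
K(0, -1) - 1*(-13) = 2*0*(-5 - 1) - 1*(-13) = 2*0*(-6) + 13 = 0 + 13 = 13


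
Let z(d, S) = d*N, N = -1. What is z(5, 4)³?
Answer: -125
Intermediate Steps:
z(d, S) = -d (z(d, S) = d*(-1) = -d)
z(5, 4)³ = (-1*5)³ = (-5)³ = -125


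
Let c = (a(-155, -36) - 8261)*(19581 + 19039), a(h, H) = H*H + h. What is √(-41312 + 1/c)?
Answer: I*√1952273971321567059/6874360 ≈ 203.25*I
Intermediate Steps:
a(h, H) = h + H² (a(h, H) = H² + h = h + H²)
c = -274974400 (c = ((-155 + (-36)²) - 8261)*(19581 + 19039) = ((-155 + 1296) - 8261)*38620 = (1141 - 8261)*38620 = -7120*38620 = -274974400)
√(-41312 + 1/c) = √(-41312 + 1/(-274974400)) = √(-41312 - 1/274974400) = √(-11359742412801/274974400) = I*√1952273971321567059/6874360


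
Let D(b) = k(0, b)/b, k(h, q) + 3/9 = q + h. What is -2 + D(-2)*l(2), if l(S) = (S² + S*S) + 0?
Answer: 22/3 ≈ 7.3333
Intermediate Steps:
k(h, q) = -⅓ + h + q (k(h, q) = -⅓ + (q + h) = -⅓ + (h + q) = -⅓ + h + q)
D(b) = (-⅓ + b)/b (D(b) = (-⅓ + 0 + b)/b = (-⅓ + b)/b)
l(S) = 2*S² (l(S) = (S² + S²) + 0 = 2*S² + 0 = 2*S²)
-2 + D(-2)*l(2) = -2 + ((-⅓ - 2)/(-2))*(2*2²) = -2 + (-½*(-7/3))*(2*4) = -2 + (7/6)*8 = -2 + 28/3 = 22/3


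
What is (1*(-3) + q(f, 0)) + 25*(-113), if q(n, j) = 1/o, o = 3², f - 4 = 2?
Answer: -25451/9 ≈ -2827.9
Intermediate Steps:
f = 6 (f = 4 + 2 = 6)
o = 9
q(n, j) = ⅑ (q(n, j) = 1/9 = ⅑)
(1*(-3) + q(f, 0)) + 25*(-113) = (1*(-3) + ⅑) + 25*(-113) = (-3 + ⅑) - 2825 = -26/9 - 2825 = -25451/9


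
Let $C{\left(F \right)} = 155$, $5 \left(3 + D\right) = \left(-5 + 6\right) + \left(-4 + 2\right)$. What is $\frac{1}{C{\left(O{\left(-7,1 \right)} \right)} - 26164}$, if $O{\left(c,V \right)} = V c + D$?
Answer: $- \frac{1}{26009} \approx -3.8448 \cdot 10^{-5}$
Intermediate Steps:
$D = - \frac{16}{5}$ ($D = -3 + \frac{\left(-5 + 6\right) + \left(-4 + 2\right)}{5} = -3 + \frac{1 - 2}{5} = -3 + \frac{1}{5} \left(-1\right) = -3 - \frac{1}{5} = - \frac{16}{5} \approx -3.2$)
$O{\left(c,V \right)} = - \frac{16}{5} + V c$ ($O{\left(c,V \right)} = V c - \frac{16}{5} = - \frac{16}{5} + V c$)
$\frac{1}{C{\left(O{\left(-7,1 \right)} \right)} - 26164} = \frac{1}{155 - 26164} = \frac{1}{-26009} = - \frac{1}{26009}$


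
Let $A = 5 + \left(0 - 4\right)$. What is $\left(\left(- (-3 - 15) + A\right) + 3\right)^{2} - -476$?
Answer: $960$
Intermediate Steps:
$A = 1$ ($A = 5 + \left(0 - 4\right) = 5 - 4 = 1$)
$\left(\left(- (-3 - 15) + A\right) + 3\right)^{2} - -476 = \left(\left(- (-3 - 15) + 1\right) + 3\right)^{2} - -476 = \left(\left(- (-3 - 15) + 1\right) + 3\right)^{2} + 476 = \left(\left(\left(-1\right) \left(-18\right) + 1\right) + 3\right)^{2} + 476 = \left(\left(18 + 1\right) + 3\right)^{2} + 476 = \left(19 + 3\right)^{2} + 476 = 22^{2} + 476 = 484 + 476 = 960$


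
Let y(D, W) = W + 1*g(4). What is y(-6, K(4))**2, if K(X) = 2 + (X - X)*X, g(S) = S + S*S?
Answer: 484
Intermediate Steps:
g(S) = S + S**2
K(X) = 2 (K(X) = 2 + 0*X = 2 + 0 = 2)
y(D, W) = 20 + W (y(D, W) = W + 1*(4*(1 + 4)) = W + 1*(4*5) = W + 1*20 = W + 20 = 20 + W)
y(-6, K(4))**2 = (20 + 2)**2 = 22**2 = 484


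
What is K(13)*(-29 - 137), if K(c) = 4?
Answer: -664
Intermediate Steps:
K(13)*(-29 - 137) = 4*(-29 - 137) = 4*(-166) = -664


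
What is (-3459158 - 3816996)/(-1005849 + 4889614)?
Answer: -7276154/3883765 ≈ -1.8735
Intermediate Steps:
(-3459158 - 3816996)/(-1005849 + 4889614) = -7276154/3883765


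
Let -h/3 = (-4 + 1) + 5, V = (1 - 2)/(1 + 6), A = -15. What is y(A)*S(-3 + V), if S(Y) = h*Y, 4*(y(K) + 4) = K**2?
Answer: 6897/7 ≈ 985.29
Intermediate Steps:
V = -1/7 ≈ -0.14286
h = -6 (h = -3*((-4 + 1) + 5) = -3*(-3 + 5) = -3*2 = -6)
y(K) = -4 + K**2/4
S(Y) = -6*Y
y(A)*S(-3 + V) = (-4 + (1/4)*(-15)**2)*(-6*(-3 - 1/7)) = (-4 + (1/4)*225)*(-6*(-22/7)) = (-4 + 225/4)*(132/7) = (209/4)*(132/7) = 6897/7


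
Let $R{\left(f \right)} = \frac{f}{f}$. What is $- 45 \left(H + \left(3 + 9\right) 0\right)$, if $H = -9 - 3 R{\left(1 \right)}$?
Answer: $540$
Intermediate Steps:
$R{\left(f \right)} = 1$
$H = -12$ ($H = -9 - 3 = -12$)
$- 45 \left(H + \left(3 + 9\right) 0\right) = - 45 \left(-12 + \left(3 + 9\right) 0\right) = - 45 \left(-12 + 12 \cdot 0\right) = - 45 \left(-12 + 0\right) = \left(-45\right) \left(-12\right) = 540$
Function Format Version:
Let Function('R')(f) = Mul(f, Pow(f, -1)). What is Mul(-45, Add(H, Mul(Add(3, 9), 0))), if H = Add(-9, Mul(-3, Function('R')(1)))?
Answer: 540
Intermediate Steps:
Function('R')(f) = 1
H = -12 (H = Add(-9, Mul(-3, 1)) = Add(-9, -3) = -12)
Mul(-45, Add(H, Mul(Add(3, 9), 0))) = Mul(-45, Add(-12, Mul(Add(3, 9), 0))) = Mul(-45, Add(-12, Mul(12, 0))) = Mul(-45, Add(-12, 0)) = Mul(-45, -12) = 540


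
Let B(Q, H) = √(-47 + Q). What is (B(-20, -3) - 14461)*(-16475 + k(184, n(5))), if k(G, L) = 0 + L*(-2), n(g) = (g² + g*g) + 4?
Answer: 239806763 - 16583*I*√67 ≈ 2.3981e+8 - 1.3574e+5*I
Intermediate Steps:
n(g) = 4 + 2*g² (n(g) = (g² + g²) + 4 = 2*g² + 4 = 4 + 2*g²)
k(G, L) = -2*L (k(G, L) = 0 - 2*L = -2*L)
(B(-20, -3) - 14461)*(-16475 + k(184, n(5))) = (√(-47 - 20) - 14461)*(-16475 - 2*(4 + 2*5²)) = (√(-67) - 14461)*(-16475 - 2*(4 + 2*25)) = (I*√67 - 14461)*(-16475 - 2*(4 + 50)) = (-14461 + I*√67)*(-16475 - 2*54) = (-14461 + I*√67)*(-16475 - 108) = (-14461 + I*√67)*(-16583) = 239806763 - 16583*I*√67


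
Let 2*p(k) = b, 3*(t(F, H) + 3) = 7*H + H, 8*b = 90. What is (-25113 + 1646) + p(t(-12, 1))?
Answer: -187691/8 ≈ -23461.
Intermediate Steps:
b = 45/4 (b = (⅛)*90 = 45/4 ≈ 11.250)
t(F, H) = -3 + 8*H/3 (t(F, H) = -3 + (7*H + H)/3 = -3 + (8*H)/3 = -3 + 8*H/3)
p(k) = 45/8 (p(k) = (½)*(45/4) = 45/8)
(-25113 + 1646) + p(t(-12, 1)) = (-25113 + 1646) + 45/8 = -23467 + 45/8 = -187691/8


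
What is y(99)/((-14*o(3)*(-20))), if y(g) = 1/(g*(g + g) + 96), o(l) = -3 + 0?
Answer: -1/16546320 ≈ -6.0436e-8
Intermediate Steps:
o(l) = -3
y(g) = 1/(96 + 2*g²) (y(g) = 1/(g*(2*g) + 96) = 1/(2*g² + 96) = 1/(96 + 2*g²))
y(99)/((-14*o(3)*(-20))) = (1/(2*(48 + 99²)))/((-14*(-3)*(-20))) = (1/(2*(48 + 9801)))/((42*(-20))) = ((½)/9849)/(-840) = ((½)*(1/9849))*(-1/840) = (1/19698)*(-1/840) = -1/16546320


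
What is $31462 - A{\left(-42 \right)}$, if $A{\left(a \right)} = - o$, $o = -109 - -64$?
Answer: $31417$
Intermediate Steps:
$o = -45$ ($o = -109 + 64 = -45$)
$A{\left(a \right)} = 45$ ($A{\left(a \right)} = \left(-1\right) \left(-45\right) = 45$)
$31462 - A{\left(-42 \right)} = 31462 - 45 = 31417$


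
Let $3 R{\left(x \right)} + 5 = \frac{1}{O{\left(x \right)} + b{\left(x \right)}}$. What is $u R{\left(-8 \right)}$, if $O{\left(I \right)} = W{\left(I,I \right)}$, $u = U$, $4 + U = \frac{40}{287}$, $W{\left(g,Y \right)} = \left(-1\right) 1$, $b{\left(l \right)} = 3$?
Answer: $\frac{1662}{287} \approx 5.7909$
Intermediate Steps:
$W{\left(g,Y \right)} = -1$
$U = - \frac{1108}{287}$ ($U = -4 + \frac{40}{287} = - \frac{1108}{287} \approx -3.8606$)
$u = - \frac{1108}{287} \approx -3.8606$
$O{\left(I \right)} = -1$
$R{\left(x \right)} = - \frac{3}{2}$ ($R{\left(x \right)} = - \frac{5}{3} + \frac{1}{3 \left(-1 + 3\right)} = - \frac{5}{3} + \frac{1}{3 \cdot 2} = - \frac{5}{3} + \frac{1}{3} \cdot \frac{1}{2} = - \frac{5}{3} + \frac{1}{6} = - \frac{3}{2}$)
$u R{\left(-8 \right)} = \left(- \frac{1108}{287}\right) \left(- \frac{3}{2}\right) = \frac{1662}{287}$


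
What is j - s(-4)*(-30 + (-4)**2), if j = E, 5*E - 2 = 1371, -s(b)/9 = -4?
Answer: 3893/5 ≈ 778.60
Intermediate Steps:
s(b) = 36 (s(b) = -9*(-4) = 36)
E = 1373/5 (E = 2/5 + (1/5)*1371 = 2/5 + 1371/5 = 1373/5 ≈ 274.60)
j = 1373/5 ≈ 274.60
j - s(-4)*(-30 + (-4)**2) = 1373/5 - 36*(-30 + (-4)**2) = 1373/5 - 36*(-30 + 16) = 1373/5 - 36*(-14) = 1373/5 - 1*(-504) = 1373/5 + 504 = 3893/5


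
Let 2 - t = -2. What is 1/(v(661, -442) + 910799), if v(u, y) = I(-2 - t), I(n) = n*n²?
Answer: 1/910583 ≈ 1.0982e-6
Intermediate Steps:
t = 4 (t = 2 - 1*(-2) = 2 + 2 = 4)
I(n) = n³
v(u, y) = -216 (v(u, y) = (-2 - 1*4)³ = (-2 - 4)³ = (-6)³ = -216)
1/(v(661, -442) + 910799) = 1/(-216 + 910799) = 1/910583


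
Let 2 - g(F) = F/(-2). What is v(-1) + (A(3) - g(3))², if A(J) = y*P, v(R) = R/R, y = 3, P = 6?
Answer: 845/4 ≈ 211.25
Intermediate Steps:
v(R) = 1
g(F) = 2 + F/2 (g(F) = 2 - F/(-2) = 2 - F*(-1)/2 = 2 - (-1)*F/2 = 2 + F/2)
A(J) = 18 (A(J) = 3*6 = 18)
v(-1) + (A(3) - g(3))² = 1 + (18 - (2 + (½)*3))² = 1 + (18 - (2 + 3/2))² = 1 + (18 - 1*7/2)² = 1 + (18 - 7/2)² = 1 + (29/2)² = 1 + 841/4 = 845/4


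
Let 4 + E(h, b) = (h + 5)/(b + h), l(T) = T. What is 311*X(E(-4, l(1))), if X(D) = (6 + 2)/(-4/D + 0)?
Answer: 8086/3 ≈ 2695.3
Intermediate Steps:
E(h, b) = -4 + (5 + h)/(b + h) (E(h, b) = -4 + (h + 5)/(b + h) = -4 + (5 + h)/(b + h))
X(D) = -2*D (X(D) = 8/((-4/D)) = 8*(-D/4) = -2*D)
311*X(E(-4, l(1))) = 311*(-2*(5 - 4*1 - 3*(-4))/(1 - 4)) = 311*(-2*(5 - 4 + 12)/(-3)) = 311*(-(-2)*13/3) = 311*(-2*(-13/3)) = 311*(26/3) = 8086/3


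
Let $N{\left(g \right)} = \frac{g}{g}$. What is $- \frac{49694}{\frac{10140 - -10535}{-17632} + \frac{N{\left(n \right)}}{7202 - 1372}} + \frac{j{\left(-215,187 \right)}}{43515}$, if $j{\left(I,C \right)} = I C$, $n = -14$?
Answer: $\frac{22228164829397791}{524432414727} \approx 42385.0$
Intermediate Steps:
$N{\left(g \right)} = 1$
$j{\left(I,C \right)} = C I$
$- \frac{49694}{\frac{10140 - -10535}{-17632} + \frac{N{\left(n \right)}}{7202 - 1372}} + \frac{j{\left(-215,187 \right)}}{43515} = - \frac{49694}{\frac{10140 - -10535}{-17632} + 1 \frac{1}{7202 - 1372}} + \frac{187 \left(-215\right)}{43515} = - \frac{49694}{\left(10140 + 10535\right) \left(- \frac{1}{17632}\right) + 1 \cdot \frac{1}{5830}} - \frac{8041}{8703} = - \frac{49694}{20675 \left(- \frac{1}{17632}\right) + 1 \cdot \frac{1}{5830}} - \frac{8041}{8703} = - \frac{49694}{- \frac{20675}{17632} + \frac{1}{5830}} - \frac{8041}{8703} = - \frac{49694}{- \frac{60258809}{51397280}} - \frac{8041}{8703} = \left(-49694\right) \left(- \frac{51397280}{60258809}\right) - \frac{8041}{8703} = \frac{2554136432320}{60258809} - \frac{8041}{8703} = \frac{22228164829397791}{524432414727}$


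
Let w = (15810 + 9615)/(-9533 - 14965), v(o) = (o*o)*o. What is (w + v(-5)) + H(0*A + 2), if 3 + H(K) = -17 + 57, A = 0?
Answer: -242361/2722 ≈ -89.038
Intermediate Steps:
v(o) = o**3 (v(o) = o**2*o = o**3)
H(K) = 37 (H(K) = -3 + (-17 + 57) = -3 + 40 = 37)
w = -2825/2722 (w = 25425/(-24498) = 25425*(-1/24498) = -2825/2722 ≈ -1.0378)
(w + v(-5)) + H(0*A + 2) = (-2825/2722 + (-5)**3) + 37 = (-2825/2722 - 125) + 37 = -343075/2722 + 37 = -242361/2722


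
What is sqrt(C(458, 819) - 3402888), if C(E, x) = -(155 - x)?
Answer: 4*I*sqrt(212639) ≈ 1844.5*I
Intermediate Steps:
C(E, x) = -155 + x
sqrt(C(458, 819) - 3402888) = sqrt((-155 + 819) - 3402888) = sqrt(664 - 3402888) = sqrt(-3402224) = 4*I*sqrt(212639)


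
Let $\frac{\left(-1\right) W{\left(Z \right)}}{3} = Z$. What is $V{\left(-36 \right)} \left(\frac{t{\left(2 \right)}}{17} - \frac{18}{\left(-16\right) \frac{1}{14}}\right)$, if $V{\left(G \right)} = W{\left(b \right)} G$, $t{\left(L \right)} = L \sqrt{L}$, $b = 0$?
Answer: $0$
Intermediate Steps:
$W{\left(Z \right)} = - 3 Z$
$t{\left(L \right)} = L^{\frac{3}{2}}$
$V{\left(G \right)} = 0$ ($V{\left(G \right)} = \left(-3\right) 0 G = 0 G = 0$)
$V{\left(-36 \right)} \left(\frac{t{\left(2 \right)}}{17} - \frac{18}{\left(-16\right) \frac{1}{14}}\right) = 0 \left(\frac{2^{\frac{3}{2}}}{17} - \frac{18}{\left(-16\right) \frac{1}{14}}\right) = 0 \left(2 \sqrt{2} \cdot \frac{1}{17} - \frac{18}{\left(-16\right) \frac{1}{14}}\right) = 0 \left(\frac{2 \sqrt{2}}{17} - \frac{18}{- \frac{8}{7}}\right) = 0 \left(\frac{2 \sqrt{2}}{17} - - \frac{63}{4}\right) = 0 \left(\frac{2 \sqrt{2}}{17} + \frac{63}{4}\right) = 0 \left(\frac{63}{4} + \frac{2 \sqrt{2}}{17}\right) = 0$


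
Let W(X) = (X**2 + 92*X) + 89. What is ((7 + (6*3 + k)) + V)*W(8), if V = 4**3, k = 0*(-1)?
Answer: 79121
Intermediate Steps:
W(X) = 89 + X**2 + 92*X
k = 0
V = 64
((7 + (6*3 + k)) + V)*W(8) = ((7 + (6*3 + 0)) + 64)*(89 + 8**2 + 92*8) = ((7 + (18 + 0)) + 64)*(89 + 64 + 736) = ((7 + 18) + 64)*889 = (25 + 64)*889 = 89*889 = 79121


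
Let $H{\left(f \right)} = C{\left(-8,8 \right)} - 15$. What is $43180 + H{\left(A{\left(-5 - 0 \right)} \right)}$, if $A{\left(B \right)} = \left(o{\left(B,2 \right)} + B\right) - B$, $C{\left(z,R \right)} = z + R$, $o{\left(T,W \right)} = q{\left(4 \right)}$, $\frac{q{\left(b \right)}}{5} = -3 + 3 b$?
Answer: $43165$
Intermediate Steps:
$q{\left(b \right)} = -15 + 15 b$ ($q{\left(b \right)} = 5 \left(-3 + 3 b\right) = -15 + 15 b$)
$o{\left(T,W \right)} = 45$ ($o{\left(T,W \right)} = -15 + 15 \cdot 4 = -15 + 60 = 45$)
$C{\left(z,R \right)} = R + z$
$A{\left(B \right)} = 45$ ($A{\left(B \right)} = \left(45 + B\right) - B = 45$)
$H{\left(f \right)} = -15$ ($H{\left(f \right)} = \left(8 - 8\right) - 15 = 0 - 15 = -15$)
$43180 + H{\left(A{\left(-5 - 0 \right)} \right)} = 43180 - 15 = 43165$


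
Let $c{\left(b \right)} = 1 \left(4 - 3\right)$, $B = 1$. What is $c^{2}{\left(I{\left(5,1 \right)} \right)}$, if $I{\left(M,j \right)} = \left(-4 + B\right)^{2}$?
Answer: $1$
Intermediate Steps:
$I{\left(M,j \right)} = 9$ ($I{\left(M,j \right)} = \left(-4 + 1\right)^{2} = \left(-3\right)^{2} = 9$)
$c{\left(b \right)} = 1$ ($c{\left(b \right)} = 1 \cdot 1 = 1$)
$c^{2}{\left(I{\left(5,1 \right)} \right)} = 1^{2} = 1$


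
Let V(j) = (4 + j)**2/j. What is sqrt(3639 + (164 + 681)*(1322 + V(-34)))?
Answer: sqrt(317426431)/17 ≈ 1048.0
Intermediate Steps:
V(j) = (4 + j)**2/j
sqrt(3639 + (164 + 681)*(1322 + V(-34))) = sqrt(3639 + (164 + 681)*(1322 + (4 - 34)**2/(-34))) = sqrt(3639 + 845*(1322 - 1/34*(-30)**2)) = sqrt(3639 + 845*(1322 - 1/34*900)) = sqrt(3639 + 845*(1322 - 450/17)) = sqrt(3639 + 845*(22024/17)) = sqrt(3639 + 18610280/17) = sqrt(18672143/17) = sqrt(317426431)/17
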